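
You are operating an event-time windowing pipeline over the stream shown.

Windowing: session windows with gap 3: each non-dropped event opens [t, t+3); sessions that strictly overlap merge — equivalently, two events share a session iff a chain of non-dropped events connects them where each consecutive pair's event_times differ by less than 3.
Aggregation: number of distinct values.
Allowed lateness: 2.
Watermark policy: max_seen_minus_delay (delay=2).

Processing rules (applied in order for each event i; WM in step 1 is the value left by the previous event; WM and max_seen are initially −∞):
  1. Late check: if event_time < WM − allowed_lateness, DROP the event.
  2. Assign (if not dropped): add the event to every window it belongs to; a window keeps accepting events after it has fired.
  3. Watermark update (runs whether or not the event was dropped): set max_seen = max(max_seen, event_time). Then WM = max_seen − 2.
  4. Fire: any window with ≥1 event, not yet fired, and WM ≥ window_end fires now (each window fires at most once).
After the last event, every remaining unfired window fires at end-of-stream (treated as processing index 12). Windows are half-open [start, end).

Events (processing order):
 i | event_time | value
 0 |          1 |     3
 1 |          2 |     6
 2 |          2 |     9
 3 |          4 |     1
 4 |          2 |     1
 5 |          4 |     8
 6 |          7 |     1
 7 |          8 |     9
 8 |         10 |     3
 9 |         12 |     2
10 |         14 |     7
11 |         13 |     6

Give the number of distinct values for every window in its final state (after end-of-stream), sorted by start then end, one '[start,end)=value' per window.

[1,7)=5 [7,17)=6

i=0 t=1 v=3: → [1,4); WM=-1
i=1 t=2 v=6: → [1,5); WM=0
i=2 t=2 v=9: → [1,5); WM=0
i=3 t=4 v=1: → [1,7); WM=2
i=4 t=2 v=1: → [1,7); WM=2
i=5 t=4 v=8: → [1,7); WM=2
i=6 t=7 v=1: → [7,10); WM=5
i=7 t=8 v=9: → [7,11); WM=6
i=8 t=10 v=3: → [7,13); WM=8
i=9 t=12 v=2: → [7,15); WM=10
i=10 t=14 v=7: → [7,17); WM=12
i=11 t=13 v=6: → [7,17); WM=12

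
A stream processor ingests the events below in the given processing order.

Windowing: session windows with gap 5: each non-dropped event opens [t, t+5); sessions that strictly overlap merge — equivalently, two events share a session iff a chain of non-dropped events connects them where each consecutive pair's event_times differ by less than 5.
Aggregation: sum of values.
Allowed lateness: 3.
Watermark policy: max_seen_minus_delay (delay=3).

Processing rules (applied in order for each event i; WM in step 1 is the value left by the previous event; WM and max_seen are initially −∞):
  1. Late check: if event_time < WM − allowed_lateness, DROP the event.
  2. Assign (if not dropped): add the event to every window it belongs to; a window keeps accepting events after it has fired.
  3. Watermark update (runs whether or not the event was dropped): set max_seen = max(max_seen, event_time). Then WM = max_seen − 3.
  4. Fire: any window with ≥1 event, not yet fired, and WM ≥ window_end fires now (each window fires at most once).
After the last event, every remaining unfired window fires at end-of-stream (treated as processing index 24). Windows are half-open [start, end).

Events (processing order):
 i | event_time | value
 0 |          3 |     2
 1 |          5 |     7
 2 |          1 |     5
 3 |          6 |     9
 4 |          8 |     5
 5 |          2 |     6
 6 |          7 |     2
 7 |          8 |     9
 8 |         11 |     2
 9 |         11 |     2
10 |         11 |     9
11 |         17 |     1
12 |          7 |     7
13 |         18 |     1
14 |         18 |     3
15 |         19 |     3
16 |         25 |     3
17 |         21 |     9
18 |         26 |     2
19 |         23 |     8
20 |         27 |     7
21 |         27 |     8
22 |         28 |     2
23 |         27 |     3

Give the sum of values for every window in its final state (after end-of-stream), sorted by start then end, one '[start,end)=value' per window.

i=0 t=3 v=2: → [3,8); WM=0
i=1 t=5 v=7: → [3,10); WM=2
i=2 t=1 v=5: → [1,10); WM=2
i=3 t=6 v=9: → [1,11); WM=3
i=4 t=8 v=5: → [1,13); WM=5
i=5 t=2 v=6: → [1,13); WM=5
i=6 t=7 v=2: → [1,13); WM=5
i=7 t=8 v=9: → [1,13); WM=5
i=8 t=11 v=2: → [1,16); WM=8
i=9 t=11 v=2: → [1,16); WM=8
i=10 t=11 v=9: → [1,16); WM=8
i=11 t=17 v=1: → [17,22); WM=14
i=12 t=7 v=7: DROP (t<14-3); WM=14
i=13 t=18 v=1: → [17,23); WM=15
i=14 t=18 v=3: → [17,23); WM=15
i=15 t=19 v=3: → [17,24); WM=16
i=16 t=25 v=3: → [25,30); WM=22
i=17 t=21 v=9: → [17,30); WM=22
i=18 t=26 v=2: → [17,31); WM=23
i=19 t=23 v=8: → [17,31); WM=23
i=20 t=27 v=7: → [17,32); WM=24
i=21 t=27 v=8: → [17,32); WM=24
i=22 t=28 v=2: → [17,33); WM=25
i=23 t=27 v=3: → [17,33); WM=25

[1,16)=58 [17,33)=50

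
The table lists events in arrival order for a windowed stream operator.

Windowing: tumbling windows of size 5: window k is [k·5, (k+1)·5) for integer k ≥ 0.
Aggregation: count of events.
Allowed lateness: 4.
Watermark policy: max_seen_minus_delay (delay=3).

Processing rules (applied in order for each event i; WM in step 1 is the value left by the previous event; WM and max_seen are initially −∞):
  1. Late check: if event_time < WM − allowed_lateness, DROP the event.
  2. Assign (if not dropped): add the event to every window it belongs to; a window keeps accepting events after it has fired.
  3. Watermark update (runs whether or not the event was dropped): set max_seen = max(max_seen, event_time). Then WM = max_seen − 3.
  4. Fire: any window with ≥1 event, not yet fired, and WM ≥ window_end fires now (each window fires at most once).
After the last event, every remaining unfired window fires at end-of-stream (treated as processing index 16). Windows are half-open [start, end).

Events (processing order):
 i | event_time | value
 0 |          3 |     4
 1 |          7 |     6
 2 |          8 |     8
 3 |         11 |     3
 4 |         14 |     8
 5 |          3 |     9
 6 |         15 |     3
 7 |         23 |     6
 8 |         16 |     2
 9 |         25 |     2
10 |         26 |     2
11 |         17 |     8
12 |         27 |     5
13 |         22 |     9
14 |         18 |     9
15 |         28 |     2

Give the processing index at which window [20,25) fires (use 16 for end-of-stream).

15

i=0 t=3 v=4: → [0,5); WM=0
i=1 t=7 v=6: → [5,10); WM=4
i=2 t=8 v=8: → [5,10); WM=5; [0,5) fires=1
i=3 t=11 v=3: → [10,15); WM=8
i=4 t=14 v=8: → [10,15); WM=11; [5,10) fires=2
i=5 t=3 v=9: DROP (t<11-4); WM=11
i=6 t=15 v=3: → [15,20); WM=12
i=7 t=23 v=6: → [20,25); WM=20; [10,15) fires=2 [15,20) fires=1
i=8 t=16 v=2: → [15,20); WM=20
i=9 t=25 v=2: → [25,30); WM=22
i=10 t=26 v=2: → [25,30); WM=23
i=11 t=17 v=8: DROP (t<23-4); WM=23
i=12 t=27 v=5: → [25,30); WM=24
i=13 t=22 v=9: → [20,25); WM=24
i=14 t=18 v=9: DROP (t<24-4); WM=24
i=15 t=28 v=2: → [25,30); WM=25; [20,25) fires=2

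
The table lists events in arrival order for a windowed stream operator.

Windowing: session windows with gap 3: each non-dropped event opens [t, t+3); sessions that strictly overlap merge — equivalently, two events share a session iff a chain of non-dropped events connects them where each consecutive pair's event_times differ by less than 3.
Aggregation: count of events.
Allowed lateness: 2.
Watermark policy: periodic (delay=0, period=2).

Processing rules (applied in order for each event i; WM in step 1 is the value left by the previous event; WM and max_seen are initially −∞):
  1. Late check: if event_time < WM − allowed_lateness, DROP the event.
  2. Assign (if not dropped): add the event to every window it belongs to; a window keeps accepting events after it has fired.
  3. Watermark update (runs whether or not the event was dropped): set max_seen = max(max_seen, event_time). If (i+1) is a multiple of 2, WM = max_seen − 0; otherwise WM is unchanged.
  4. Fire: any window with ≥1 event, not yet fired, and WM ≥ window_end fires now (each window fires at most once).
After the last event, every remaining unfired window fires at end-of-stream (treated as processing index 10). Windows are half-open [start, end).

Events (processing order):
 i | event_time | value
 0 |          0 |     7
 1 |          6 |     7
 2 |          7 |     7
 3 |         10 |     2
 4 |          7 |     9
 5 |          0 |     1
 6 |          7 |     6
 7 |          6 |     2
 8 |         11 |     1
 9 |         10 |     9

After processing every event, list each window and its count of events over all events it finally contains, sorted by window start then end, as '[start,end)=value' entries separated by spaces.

[0,3)=1 [6,10)=2 [10,14)=3

i=0 t=0 v=7: → [0,3); WM=−∞
i=1 t=6 v=7: → [6,9); WM=6
i=2 t=7 v=7: → [6,10); WM=6
i=3 t=10 v=2: → [10,13); WM=10
i=4 t=7 v=9: DROP (t<10-2); WM=10
i=5 t=0 v=1: DROP (t<10-2); WM=10
i=6 t=7 v=6: DROP (t<10-2); WM=10
i=7 t=6 v=2: DROP (t<10-2); WM=10
i=8 t=11 v=1: → [10,14); WM=10
i=9 t=10 v=9: → [10,14); WM=11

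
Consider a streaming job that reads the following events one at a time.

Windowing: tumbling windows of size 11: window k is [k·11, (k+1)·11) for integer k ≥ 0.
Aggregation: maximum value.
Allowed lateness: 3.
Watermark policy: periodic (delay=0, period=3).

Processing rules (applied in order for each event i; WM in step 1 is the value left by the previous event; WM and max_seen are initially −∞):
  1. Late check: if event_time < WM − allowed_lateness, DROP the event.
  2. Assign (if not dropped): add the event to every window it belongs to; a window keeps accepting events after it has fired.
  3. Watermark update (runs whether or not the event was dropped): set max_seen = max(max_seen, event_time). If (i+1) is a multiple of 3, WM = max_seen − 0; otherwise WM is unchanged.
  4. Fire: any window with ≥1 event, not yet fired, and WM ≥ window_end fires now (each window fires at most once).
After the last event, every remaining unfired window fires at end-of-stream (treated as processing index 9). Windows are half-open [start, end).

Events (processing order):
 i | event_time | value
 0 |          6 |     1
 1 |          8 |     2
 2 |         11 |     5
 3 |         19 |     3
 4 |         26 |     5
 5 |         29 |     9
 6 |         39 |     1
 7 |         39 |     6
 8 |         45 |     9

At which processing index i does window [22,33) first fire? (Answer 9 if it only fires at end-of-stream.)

i=0 t=6 v=1: → [0,11); WM=−∞
i=1 t=8 v=2: → [0,11); WM=−∞
i=2 t=11 v=5: → [11,22); WM=11; [0,11) fires=2
i=3 t=19 v=3: → [11,22); WM=11
i=4 t=26 v=5: → [22,33); WM=11
i=5 t=29 v=9: → [22,33); WM=29; [11,22) fires=5
i=6 t=39 v=1: → [33,44); WM=29
i=7 t=39 v=6: → [33,44); WM=29
i=8 t=45 v=9: → [44,55); WM=45; [22,33) fires=9 [33,44) fires=6

8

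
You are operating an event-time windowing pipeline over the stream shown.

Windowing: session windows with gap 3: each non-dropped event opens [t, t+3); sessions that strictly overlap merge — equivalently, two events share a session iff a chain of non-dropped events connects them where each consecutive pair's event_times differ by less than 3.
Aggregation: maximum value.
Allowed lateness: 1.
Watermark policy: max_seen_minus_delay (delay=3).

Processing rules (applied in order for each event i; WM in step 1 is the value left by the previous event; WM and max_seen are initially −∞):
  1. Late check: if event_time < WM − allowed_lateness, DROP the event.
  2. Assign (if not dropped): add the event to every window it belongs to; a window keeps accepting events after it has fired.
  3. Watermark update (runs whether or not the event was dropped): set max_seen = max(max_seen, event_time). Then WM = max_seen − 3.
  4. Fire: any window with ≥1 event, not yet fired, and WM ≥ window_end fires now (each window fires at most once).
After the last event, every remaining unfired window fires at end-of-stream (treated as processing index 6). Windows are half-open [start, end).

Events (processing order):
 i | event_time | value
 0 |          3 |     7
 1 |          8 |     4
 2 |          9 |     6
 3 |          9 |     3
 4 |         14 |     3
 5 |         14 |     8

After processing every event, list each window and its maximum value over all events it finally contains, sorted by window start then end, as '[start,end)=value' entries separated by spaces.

i=0 t=3 v=7: → [3,6); WM=0
i=1 t=8 v=4: → [8,11); WM=5
i=2 t=9 v=6: → [8,12); WM=6
i=3 t=9 v=3: → [8,12); WM=6
i=4 t=14 v=3: → [14,17); WM=11
i=5 t=14 v=8: → [14,17); WM=11

[3,6)=7 [8,12)=6 [14,17)=8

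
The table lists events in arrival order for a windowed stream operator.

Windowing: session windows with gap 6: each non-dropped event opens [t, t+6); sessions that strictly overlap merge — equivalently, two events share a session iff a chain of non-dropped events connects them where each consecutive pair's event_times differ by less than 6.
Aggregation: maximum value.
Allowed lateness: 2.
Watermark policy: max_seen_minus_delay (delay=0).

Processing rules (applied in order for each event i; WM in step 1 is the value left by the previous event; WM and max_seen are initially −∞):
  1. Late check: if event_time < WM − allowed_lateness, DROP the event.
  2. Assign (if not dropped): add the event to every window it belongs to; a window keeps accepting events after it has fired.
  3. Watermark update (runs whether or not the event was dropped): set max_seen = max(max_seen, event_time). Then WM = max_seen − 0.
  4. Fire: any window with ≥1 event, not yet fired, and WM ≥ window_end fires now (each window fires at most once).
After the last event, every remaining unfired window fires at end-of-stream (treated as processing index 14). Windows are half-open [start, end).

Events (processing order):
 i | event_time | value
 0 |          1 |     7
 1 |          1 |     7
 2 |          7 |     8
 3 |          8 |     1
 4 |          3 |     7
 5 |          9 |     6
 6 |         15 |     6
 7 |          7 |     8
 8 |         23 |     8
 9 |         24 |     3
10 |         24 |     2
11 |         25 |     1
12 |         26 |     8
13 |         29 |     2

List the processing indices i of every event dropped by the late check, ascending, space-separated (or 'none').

4 7

i=0 t=1 v=7: → [1,7); WM=1
i=1 t=1 v=7: → [1,7); WM=1
i=2 t=7 v=8: → [7,13); WM=7
i=3 t=8 v=1: → [7,14); WM=8
i=4 t=3 v=7: DROP (t<8-2); WM=8
i=5 t=9 v=6: → [7,15); WM=9
i=6 t=15 v=6: → [15,21); WM=15
i=7 t=7 v=8: DROP (t<15-2); WM=15
i=8 t=23 v=8: → [23,29); WM=23
i=9 t=24 v=3: → [23,30); WM=24
i=10 t=24 v=2: → [23,30); WM=24
i=11 t=25 v=1: → [23,31); WM=25
i=12 t=26 v=8: → [23,32); WM=26
i=13 t=29 v=2: → [23,35); WM=29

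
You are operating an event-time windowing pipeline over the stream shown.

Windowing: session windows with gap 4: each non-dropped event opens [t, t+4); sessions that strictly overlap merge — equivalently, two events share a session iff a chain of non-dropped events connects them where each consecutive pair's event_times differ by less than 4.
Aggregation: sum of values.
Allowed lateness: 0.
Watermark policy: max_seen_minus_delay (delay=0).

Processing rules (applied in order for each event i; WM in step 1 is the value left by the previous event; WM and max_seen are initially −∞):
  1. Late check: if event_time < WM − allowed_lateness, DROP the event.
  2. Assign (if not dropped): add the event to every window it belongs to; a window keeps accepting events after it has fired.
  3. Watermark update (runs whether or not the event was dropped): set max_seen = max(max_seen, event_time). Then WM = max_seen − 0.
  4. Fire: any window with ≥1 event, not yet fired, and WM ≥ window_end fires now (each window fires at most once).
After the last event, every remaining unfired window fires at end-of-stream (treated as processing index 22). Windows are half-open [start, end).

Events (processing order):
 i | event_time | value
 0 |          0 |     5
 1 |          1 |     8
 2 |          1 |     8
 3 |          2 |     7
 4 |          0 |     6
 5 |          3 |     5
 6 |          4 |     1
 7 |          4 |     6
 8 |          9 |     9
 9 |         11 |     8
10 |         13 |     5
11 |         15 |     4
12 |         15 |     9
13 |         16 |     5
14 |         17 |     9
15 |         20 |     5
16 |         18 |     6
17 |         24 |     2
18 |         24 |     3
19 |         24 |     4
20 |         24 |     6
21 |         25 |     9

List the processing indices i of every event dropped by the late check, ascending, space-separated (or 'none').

4 16

i=0 t=0 v=5: → [0,4); WM=0
i=1 t=1 v=8: → [0,5); WM=1
i=2 t=1 v=8: → [0,5); WM=1
i=3 t=2 v=7: → [0,6); WM=2
i=4 t=0 v=6: DROP (t<2-0); WM=2
i=5 t=3 v=5: → [0,7); WM=3
i=6 t=4 v=1: → [0,8); WM=4
i=7 t=4 v=6: → [0,8); WM=4
i=8 t=9 v=9: → [9,13); WM=9
i=9 t=11 v=8: → [9,15); WM=11
i=10 t=13 v=5: → [9,17); WM=13
i=11 t=15 v=4: → [9,19); WM=15
i=12 t=15 v=9: → [9,19); WM=15
i=13 t=16 v=5: → [9,20); WM=16
i=14 t=17 v=9: → [9,21); WM=17
i=15 t=20 v=5: → [9,24); WM=20
i=16 t=18 v=6: DROP (t<20-0); WM=20
i=17 t=24 v=2: → [24,28); WM=24
i=18 t=24 v=3: → [24,28); WM=24
i=19 t=24 v=4: → [24,28); WM=24
i=20 t=24 v=6: → [24,28); WM=24
i=21 t=25 v=9: → [24,29); WM=25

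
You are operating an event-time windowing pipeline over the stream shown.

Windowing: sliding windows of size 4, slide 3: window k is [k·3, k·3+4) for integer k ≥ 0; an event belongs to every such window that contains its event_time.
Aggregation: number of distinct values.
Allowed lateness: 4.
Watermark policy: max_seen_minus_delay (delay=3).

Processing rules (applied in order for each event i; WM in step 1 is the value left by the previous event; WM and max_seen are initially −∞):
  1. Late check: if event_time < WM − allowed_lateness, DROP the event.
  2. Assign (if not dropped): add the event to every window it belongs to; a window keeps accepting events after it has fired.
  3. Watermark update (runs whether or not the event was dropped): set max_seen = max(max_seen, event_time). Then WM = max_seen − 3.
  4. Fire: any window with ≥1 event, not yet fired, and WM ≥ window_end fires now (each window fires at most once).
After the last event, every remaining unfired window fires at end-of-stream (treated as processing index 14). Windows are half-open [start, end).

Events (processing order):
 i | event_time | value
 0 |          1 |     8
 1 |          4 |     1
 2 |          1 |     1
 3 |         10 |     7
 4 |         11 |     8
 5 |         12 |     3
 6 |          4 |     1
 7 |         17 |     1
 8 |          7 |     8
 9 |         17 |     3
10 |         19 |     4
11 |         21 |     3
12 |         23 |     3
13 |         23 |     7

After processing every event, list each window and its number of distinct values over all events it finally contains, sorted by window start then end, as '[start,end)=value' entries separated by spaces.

i=0 t=1 v=8: → [0,4); WM=-2
i=1 t=4 v=1: → [3,7); WM=1
i=2 t=1 v=1: → [0,4); WM=1
i=3 t=10 v=7: → [9,13); WM=7; [0,4) fires=2 [3,7) fires=1
i=4 t=11 v=8: → [9,13); WM=8
i=5 t=12 v=3: → [12,16),[9,13); WM=9
i=6 t=4 v=1: DROP (t<9-4); WM=9
i=7 t=17 v=1: → [15,19); WM=14; [9,13) fires=3
i=8 t=7 v=8: DROP (t<14-4); WM=14
i=9 t=17 v=3: → [15,19); WM=14
i=10 t=19 v=4: → [18,22); WM=16; [12,16) fires=1
i=11 t=21 v=3: → [21,25),[18,22); WM=18
i=12 t=23 v=3: → [21,25); WM=20; [15,19) fires=2
i=13 t=23 v=7: → [21,25); WM=20

[0,4)=2 [3,7)=1 [9,13)=3 [12,16)=1 [15,19)=2 [18,22)=2 [21,25)=2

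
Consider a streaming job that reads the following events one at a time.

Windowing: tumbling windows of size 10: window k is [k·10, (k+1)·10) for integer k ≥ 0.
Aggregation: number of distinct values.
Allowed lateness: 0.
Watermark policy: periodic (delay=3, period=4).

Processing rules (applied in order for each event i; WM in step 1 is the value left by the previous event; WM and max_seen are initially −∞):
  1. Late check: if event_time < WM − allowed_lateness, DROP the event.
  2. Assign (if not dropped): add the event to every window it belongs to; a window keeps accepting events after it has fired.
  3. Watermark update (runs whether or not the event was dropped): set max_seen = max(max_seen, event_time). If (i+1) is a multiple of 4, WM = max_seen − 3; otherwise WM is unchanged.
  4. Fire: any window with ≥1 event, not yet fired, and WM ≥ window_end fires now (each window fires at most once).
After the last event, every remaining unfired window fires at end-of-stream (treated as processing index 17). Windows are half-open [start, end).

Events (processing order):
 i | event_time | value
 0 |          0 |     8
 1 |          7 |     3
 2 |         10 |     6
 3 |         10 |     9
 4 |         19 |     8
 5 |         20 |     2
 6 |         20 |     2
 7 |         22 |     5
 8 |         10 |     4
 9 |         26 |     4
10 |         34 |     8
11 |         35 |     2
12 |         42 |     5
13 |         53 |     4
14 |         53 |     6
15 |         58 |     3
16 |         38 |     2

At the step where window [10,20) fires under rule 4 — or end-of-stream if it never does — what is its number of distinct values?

3

i=0 t=0 v=8: → [0,10); WM=−∞
i=1 t=7 v=3: → [0,10); WM=−∞
i=2 t=10 v=6: → [10,20); WM=−∞
i=3 t=10 v=9: → [10,20); WM=7
i=4 t=19 v=8: → [10,20); WM=7
i=5 t=20 v=2: → [20,30); WM=7
i=6 t=20 v=2: → [20,30); WM=7
i=7 t=22 v=5: → [20,30); WM=19; [0,10) fires=2
i=8 t=10 v=4: DROP (t<19-0); WM=19
i=9 t=26 v=4: → [20,30); WM=19
i=10 t=34 v=8: → [30,40); WM=19
i=11 t=35 v=2: → [30,40); WM=32; [10,20) fires=3 [20,30) fires=3
i=12 t=42 v=5: → [40,50); WM=32
i=13 t=53 v=4: → [50,60); WM=32
i=14 t=53 v=6: → [50,60); WM=32
i=15 t=58 v=3: → [50,60); WM=55; [30,40) fires=2 [40,50) fires=1
i=16 t=38 v=2: DROP (t<55-0); WM=55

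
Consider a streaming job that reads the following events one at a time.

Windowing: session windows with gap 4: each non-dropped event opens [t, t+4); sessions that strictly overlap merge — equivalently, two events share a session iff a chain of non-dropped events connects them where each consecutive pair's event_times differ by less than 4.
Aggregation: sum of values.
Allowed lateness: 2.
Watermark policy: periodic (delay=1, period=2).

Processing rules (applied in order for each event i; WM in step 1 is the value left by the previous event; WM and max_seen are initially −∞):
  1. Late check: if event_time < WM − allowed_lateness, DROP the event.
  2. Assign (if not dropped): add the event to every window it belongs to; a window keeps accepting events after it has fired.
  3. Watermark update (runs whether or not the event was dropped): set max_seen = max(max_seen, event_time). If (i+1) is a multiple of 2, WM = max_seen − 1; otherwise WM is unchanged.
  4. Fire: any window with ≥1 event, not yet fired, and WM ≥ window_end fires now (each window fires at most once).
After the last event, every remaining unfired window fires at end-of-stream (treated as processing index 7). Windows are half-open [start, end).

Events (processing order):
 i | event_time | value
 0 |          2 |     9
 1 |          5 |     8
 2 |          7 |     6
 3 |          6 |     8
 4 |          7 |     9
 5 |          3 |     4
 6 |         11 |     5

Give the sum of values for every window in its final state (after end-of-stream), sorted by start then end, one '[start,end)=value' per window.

i=0 t=2 v=9: → [2,6); WM=−∞
i=1 t=5 v=8: → [2,9); WM=4
i=2 t=7 v=6: → [2,11); WM=4
i=3 t=6 v=8: → [2,11); WM=6
i=4 t=7 v=9: → [2,11); WM=6
i=5 t=3 v=4: DROP (t<6-2); WM=6
i=6 t=11 v=5: → [11,15); WM=6

[2,11)=40 [11,15)=5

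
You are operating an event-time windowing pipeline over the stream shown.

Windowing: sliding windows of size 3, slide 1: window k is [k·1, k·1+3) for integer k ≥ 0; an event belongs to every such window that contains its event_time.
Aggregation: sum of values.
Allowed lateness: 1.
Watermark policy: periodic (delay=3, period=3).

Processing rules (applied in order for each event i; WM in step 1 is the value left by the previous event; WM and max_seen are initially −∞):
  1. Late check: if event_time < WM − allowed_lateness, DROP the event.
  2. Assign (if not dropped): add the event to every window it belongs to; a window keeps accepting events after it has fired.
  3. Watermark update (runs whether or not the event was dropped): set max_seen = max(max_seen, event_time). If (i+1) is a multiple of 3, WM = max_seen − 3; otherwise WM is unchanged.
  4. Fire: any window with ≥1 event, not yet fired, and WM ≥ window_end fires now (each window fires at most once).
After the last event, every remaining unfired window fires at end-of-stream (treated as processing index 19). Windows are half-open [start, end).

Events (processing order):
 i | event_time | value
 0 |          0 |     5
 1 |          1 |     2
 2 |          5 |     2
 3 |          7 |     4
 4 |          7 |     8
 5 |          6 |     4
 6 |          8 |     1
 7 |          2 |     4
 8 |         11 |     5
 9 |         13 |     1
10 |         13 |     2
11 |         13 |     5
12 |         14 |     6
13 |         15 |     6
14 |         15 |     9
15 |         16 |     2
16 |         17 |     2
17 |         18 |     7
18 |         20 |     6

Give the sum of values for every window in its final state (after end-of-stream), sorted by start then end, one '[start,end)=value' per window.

i=0 t=0 v=5: → [0,3); WM=−∞
i=1 t=1 v=2: → [1,4),[0,3); WM=−∞
i=2 t=5 v=2: → [5,8),[4,7),[3,6); WM=2
i=3 t=7 v=4: → [7,10),[6,9),[5,8); WM=2
i=4 t=7 v=8: → [7,10),[6,9),[5,8); WM=2
i=5 t=6 v=4: → [6,9),[5,8),[4,7); WM=4; [0,3) fires=7 [1,4) fires=2
i=6 t=8 v=1: → [8,11),[7,10),[6,9); WM=4
i=7 t=2 v=4: DROP (t<4-1); WM=4
i=8 t=11 v=5: → [11,14),[10,13),[9,12); WM=8; [3,6) fires=2 [4,7) fires=6 [5,8) fires=18
i=9 t=13 v=1: → [13,16),[12,15),[11,14); WM=8
i=10 t=13 v=2: → [13,16),[12,15),[11,14); WM=8
i=11 t=13 v=5: → [13,16),[12,15),[11,14); WM=10; [6,9) fires=17 [7,10) fires=13
i=12 t=14 v=6: → [14,17),[13,16),[12,15); WM=10
i=13 t=15 v=6: → [15,18),[14,17),[13,16); WM=10
i=14 t=15 v=9: → [15,18),[14,17),[13,16); WM=12; [8,11) fires=1 [9,12) fires=5
i=15 t=16 v=2: → [16,19),[15,18),[14,17); WM=12
i=16 t=17 v=2: → [17,20),[16,19),[15,18); WM=12
i=17 t=18 v=7: → [18,21),[17,20),[16,19); WM=15; [10,13) fires=5 [11,14) fires=13 [12,15) fires=14
i=18 t=20 v=6: → [20,23),[19,22),[18,21); WM=15

[0,3)=7 [1,4)=2 [3,6)=2 [4,7)=6 [5,8)=18 [6,9)=17 [7,10)=13 [8,11)=1 [9,12)=5 [10,13)=5 [11,14)=13 [12,15)=14 [13,16)=29 [14,17)=23 [15,18)=19 [16,19)=11 [17,20)=9 [18,21)=13 [19,22)=6 [20,23)=6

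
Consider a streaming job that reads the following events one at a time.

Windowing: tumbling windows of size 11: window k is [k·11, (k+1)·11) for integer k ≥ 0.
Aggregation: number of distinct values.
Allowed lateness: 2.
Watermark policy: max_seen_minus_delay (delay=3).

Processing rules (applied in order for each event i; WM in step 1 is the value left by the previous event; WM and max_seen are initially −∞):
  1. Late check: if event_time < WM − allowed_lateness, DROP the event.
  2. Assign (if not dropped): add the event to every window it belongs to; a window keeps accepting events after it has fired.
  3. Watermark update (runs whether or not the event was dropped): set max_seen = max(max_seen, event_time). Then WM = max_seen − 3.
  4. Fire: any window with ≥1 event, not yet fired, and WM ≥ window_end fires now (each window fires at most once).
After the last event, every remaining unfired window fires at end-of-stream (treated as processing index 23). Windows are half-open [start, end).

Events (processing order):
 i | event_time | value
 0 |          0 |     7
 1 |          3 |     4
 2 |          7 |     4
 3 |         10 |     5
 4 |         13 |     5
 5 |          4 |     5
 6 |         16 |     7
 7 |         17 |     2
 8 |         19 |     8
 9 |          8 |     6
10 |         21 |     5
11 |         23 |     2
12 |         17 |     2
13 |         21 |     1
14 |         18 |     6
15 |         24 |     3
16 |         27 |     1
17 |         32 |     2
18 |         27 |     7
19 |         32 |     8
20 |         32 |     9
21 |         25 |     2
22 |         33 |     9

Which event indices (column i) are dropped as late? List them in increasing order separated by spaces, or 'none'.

5 9 12 21

i=0 t=0 v=7: → [0,11); WM=-3
i=1 t=3 v=4: → [0,11); WM=0
i=2 t=7 v=4: → [0,11); WM=4
i=3 t=10 v=5: → [0,11); WM=7
i=4 t=13 v=5: → [11,22); WM=10
i=5 t=4 v=5: DROP (t<10-2); WM=10
i=6 t=16 v=7: → [11,22); WM=13; [0,11) fires=3
i=7 t=17 v=2: → [11,22); WM=14
i=8 t=19 v=8: → [11,22); WM=16
i=9 t=8 v=6: DROP (t<16-2); WM=16
i=10 t=21 v=5: → [11,22); WM=18
i=11 t=23 v=2: → [22,33); WM=20
i=12 t=17 v=2: DROP (t<20-2); WM=20
i=13 t=21 v=1: → [11,22); WM=20
i=14 t=18 v=6: → [11,22); WM=20
i=15 t=24 v=3: → [22,33); WM=21
i=16 t=27 v=1: → [22,33); WM=24; [11,22) fires=6
i=17 t=32 v=2: → [22,33); WM=29
i=18 t=27 v=7: → [22,33); WM=29
i=19 t=32 v=8: → [22,33); WM=29
i=20 t=32 v=9: → [22,33); WM=29
i=21 t=25 v=2: DROP (t<29-2); WM=29
i=22 t=33 v=9: → [33,44); WM=30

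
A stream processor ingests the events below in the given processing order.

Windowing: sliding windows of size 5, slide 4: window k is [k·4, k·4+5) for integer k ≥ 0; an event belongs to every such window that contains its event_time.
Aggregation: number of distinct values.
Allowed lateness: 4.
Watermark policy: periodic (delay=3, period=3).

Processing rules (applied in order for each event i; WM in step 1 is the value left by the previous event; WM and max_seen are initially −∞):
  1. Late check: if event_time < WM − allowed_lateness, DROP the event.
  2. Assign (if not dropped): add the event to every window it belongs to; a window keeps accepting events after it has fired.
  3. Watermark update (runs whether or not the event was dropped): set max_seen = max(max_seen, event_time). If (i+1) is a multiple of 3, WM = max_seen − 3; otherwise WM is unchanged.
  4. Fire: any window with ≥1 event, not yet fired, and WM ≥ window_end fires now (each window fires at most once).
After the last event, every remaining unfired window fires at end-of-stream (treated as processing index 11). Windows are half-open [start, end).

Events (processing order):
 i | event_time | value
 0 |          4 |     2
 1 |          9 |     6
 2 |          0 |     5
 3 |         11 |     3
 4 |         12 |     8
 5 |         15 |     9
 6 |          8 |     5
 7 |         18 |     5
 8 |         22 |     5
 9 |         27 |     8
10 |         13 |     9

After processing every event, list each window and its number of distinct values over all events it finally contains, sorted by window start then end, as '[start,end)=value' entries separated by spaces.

[0,5)=2 [4,9)=2 [8,13)=4 [12,17)=2 [16,21)=1 [20,25)=1 [24,29)=1

i=0 t=4 v=2: → [4,9),[0,5); WM=−∞
i=1 t=9 v=6: → [8,13); WM=−∞
i=2 t=0 v=5: → [0,5); WM=6; [0,5) fires=2
i=3 t=11 v=3: → [8,13); WM=6
i=4 t=12 v=8: → [12,17),[8,13); WM=6
i=5 t=15 v=9: → [12,17); WM=12; [4,9) fires=1
i=6 t=8 v=5: → [8,13),[4,9); WM=12
i=7 t=18 v=5: → [16,21); WM=12
i=8 t=22 v=5: → [20,25); WM=19; [8,13) fires=4 [12,17) fires=2
i=9 t=27 v=8: → [24,29); WM=19
i=10 t=13 v=9: DROP (t<19-4); WM=19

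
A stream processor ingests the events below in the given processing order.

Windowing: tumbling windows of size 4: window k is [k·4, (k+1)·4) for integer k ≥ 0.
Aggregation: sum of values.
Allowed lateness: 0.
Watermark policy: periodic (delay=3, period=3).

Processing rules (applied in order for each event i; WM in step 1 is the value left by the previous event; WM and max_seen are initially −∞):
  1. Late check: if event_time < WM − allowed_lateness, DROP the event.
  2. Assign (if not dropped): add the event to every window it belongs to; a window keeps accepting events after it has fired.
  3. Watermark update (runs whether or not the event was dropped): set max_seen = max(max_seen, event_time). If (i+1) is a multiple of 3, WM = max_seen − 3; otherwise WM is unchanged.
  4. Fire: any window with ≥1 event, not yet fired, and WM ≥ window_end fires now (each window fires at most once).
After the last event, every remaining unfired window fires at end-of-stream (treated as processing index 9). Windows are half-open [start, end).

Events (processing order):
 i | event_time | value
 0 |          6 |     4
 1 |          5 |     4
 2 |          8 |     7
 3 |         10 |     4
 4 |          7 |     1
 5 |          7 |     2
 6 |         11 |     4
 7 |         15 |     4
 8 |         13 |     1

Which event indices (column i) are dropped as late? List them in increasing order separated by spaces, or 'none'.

none

i=0 t=6 v=4: → [4,8); WM=−∞
i=1 t=5 v=4: → [4,8); WM=−∞
i=2 t=8 v=7: → [8,12); WM=5
i=3 t=10 v=4: → [8,12); WM=5
i=4 t=7 v=1: → [4,8); WM=5
i=5 t=7 v=2: → [4,8); WM=7
i=6 t=11 v=4: → [8,12); WM=7
i=7 t=15 v=4: → [12,16); WM=7
i=8 t=13 v=1: → [12,16); WM=12; [4,8) fires=11 [8,12) fires=15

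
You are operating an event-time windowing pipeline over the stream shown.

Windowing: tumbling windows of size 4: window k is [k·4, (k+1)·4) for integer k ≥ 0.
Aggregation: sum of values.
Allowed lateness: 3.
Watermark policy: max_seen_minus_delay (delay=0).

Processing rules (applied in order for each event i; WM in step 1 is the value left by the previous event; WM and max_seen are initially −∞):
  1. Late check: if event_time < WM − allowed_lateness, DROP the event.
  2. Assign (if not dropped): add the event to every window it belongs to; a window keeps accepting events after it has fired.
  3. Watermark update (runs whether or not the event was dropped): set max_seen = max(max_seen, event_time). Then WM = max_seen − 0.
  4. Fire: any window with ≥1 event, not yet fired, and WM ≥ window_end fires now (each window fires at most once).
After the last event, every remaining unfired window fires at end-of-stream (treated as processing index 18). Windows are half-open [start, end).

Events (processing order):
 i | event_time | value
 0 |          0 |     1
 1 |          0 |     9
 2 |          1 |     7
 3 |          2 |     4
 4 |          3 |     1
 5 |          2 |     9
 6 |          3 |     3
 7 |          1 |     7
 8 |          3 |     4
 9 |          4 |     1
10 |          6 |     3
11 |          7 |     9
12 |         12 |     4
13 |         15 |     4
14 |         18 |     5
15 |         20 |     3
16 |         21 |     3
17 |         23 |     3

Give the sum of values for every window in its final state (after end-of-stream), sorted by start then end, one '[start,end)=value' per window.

i=0 t=0 v=1: → [0,4); WM=0
i=1 t=0 v=9: → [0,4); WM=0
i=2 t=1 v=7: → [0,4); WM=1
i=3 t=2 v=4: → [0,4); WM=2
i=4 t=3 v=1: → [0,4); WM=3
i=5 t=2 v=9: → [0,4); WM=3
i=6 t=3 v=3: → [0,4); WM=3
i=7 t=1 v=7: → [0,4); WM=3
i=8 t=3 v=4: → [0,4); WM=3
i=9 t=4 v=1: → [4,8); WM=4; [0,4) fires=45
i=10 t=6 v=3: → [4,8); WM=6
i=11 t=7 v=9: → [4,8); WM=7
i=12 t=12 v=4: → [12,16); WM=12; [4,8) fires=13
i=13 t=15 v=4: → [12,16); WM=15
i=14 t=18 v=5: → [16,20); WM=18; [12,16) fires=8
i=15 t=20 v=3: → [20,24); WM=20; [16,20) fires=5
i=16 t=21 v=3: → [20,24); WM=21
i=17 t=23 v=3: → [20,24); WM=23

[0,4)=45 [4,8)=13 [12,16)=8 [16,20)=5 [20,24)=9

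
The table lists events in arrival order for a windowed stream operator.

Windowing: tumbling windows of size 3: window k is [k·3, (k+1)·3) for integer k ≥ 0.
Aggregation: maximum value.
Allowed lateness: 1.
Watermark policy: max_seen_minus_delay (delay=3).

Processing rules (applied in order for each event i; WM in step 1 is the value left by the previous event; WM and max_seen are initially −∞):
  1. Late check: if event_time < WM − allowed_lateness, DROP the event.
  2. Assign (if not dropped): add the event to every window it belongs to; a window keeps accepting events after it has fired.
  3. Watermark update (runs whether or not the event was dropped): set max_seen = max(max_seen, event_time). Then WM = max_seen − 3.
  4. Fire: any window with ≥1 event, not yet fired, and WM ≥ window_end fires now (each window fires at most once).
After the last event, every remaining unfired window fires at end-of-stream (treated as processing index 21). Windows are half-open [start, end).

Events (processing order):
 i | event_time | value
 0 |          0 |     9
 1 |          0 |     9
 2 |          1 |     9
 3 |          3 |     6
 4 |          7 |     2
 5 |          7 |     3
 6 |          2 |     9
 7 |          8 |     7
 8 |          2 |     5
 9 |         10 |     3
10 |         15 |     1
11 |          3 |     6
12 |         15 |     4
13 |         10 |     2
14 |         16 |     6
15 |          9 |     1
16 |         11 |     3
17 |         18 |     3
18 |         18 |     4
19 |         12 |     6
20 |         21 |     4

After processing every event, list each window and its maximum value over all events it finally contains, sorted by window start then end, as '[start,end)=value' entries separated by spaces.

[0,3)=9 [3,6)=6 [6,9)=7 [9,12)=3 [15,18)=6 [18,21)=4 [21,24)=4

i=0 t=0 v=9: → [0,3); WM=-3
i=1 t=0 v=9: → [0,3); WM=-3
i=2 t=1 v=9: → [0,3); WM=-2
i=3 t=3 v=6: → [3,6); WM=0
i=4 t=7 v=2: → [6,9); WM=4; [0,3) fires=9
i=5 t=7 v=3: → [6,9); WM=4
i=6 t=2 v=9: DROP (t<4-1); WM=4
i=7 t=8 v=7: → [6,9); WM=5
i=8 t=2 v=5: DROP (t<5-1); WM=5
i=9 t=10 v=3: → [9,12); WM=7; [3,6) fires=6
i=10 t=15 v=1: → [15,18); WM=12; [6,9) fires=7 [9,12) fires=3
i=11 t=3 v=6: DROP (t<12-1); WM=12
i=12 t=15 v=4: → [15,18); WM=12
i=13 t=10 v=2: DROP (t<12-1); WM=12
i=14 t=16 v=6: → [15,18); WM=13
i=15 t=9 v=1: DROP (t<13-1); WM=13
i=16 t=11 v=3: DROP (t<13-1); WM=13
i=17 t=18 v=3: → [18,21); WM=15
i=18 t=18 v=4: → [18,21); WM=15
i=19 t=12 v=6: DROP (t<15-1); WM=15
i=20 t=21 v=4: → [21,24); WM=18; [15,18) fires=6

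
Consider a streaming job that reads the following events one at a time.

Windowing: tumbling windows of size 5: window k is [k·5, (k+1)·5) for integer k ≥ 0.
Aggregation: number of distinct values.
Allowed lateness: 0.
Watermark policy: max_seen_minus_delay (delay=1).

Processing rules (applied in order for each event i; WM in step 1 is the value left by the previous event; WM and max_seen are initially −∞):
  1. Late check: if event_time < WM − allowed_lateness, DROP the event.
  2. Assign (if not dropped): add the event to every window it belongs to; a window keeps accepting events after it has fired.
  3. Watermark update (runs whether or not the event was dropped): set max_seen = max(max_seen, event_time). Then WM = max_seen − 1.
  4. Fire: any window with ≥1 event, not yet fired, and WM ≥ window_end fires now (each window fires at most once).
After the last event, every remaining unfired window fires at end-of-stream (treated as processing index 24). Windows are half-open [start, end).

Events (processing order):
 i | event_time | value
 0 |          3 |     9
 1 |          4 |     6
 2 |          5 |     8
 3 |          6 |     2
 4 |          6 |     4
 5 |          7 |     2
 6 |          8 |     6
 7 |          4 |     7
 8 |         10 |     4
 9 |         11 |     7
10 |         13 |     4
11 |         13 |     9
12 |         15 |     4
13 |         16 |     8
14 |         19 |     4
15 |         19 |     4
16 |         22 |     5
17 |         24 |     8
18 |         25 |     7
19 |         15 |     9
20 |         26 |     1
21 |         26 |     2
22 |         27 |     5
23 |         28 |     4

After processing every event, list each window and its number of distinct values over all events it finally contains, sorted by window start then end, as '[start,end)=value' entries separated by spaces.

i=0 t=3 v=9: → [0,5); WM=2
i=1 t=4 v=6: → [0,5); WM=3
i=2 t=5 v=8: → [5,10); WM=4
i=3 t=6 v=2: → [5,10); WM=5; [0,5) fires=2
i=4 t=6 v=4: → [5,10); WM=5
i=5 t=7 v=2: → [5,10); WM=6
i=6 t=8 v=6: → [5,10); WM=7
i=7 t=4 v=7: DROP (t<7-0); WM=7
i=8 t=10 v=4: → [10,15); WM=9
i=9 t=11 v=7: → [10,15); WM=10; [5,10) fires=4
i=10 t=13 v=4: → [10,15); WM=12
i=11 t=13 v=9: → [10,15); WM=12
i=12 t=15 v=4: → [15,20); WM=14
i=13 t=16 v=8: → [15,20); WM=15; [10,15) fires=3
i=14 t=19 v=4: → [15,20); WM=18
i=15 t=19 v=4: → [15,20); WM=18
i=16 t=22 v=5: → [20,25); WM=21; [15,20) fires=2
i=17 t=24 v=8: → [20,25); WM=23
i=18 t=25 v=7: → [25,30); WM=24
i=19 t=15 v=9: DROP (t<24-0); WM=24
i=20 t=26 v=1: → [25,30); WM=25; [20,25) fires=2
i=21 t=26 v=2: → [25,30); WM=25
i=22 t=27 v=5: → [25,30); WM=26
i=23 t=28 v=4: → [25,30); WM=27

[0,5)=2 [5,10)=4 [10,15)=3 [15,20)=2 [20,25)=2 [25,30)=5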